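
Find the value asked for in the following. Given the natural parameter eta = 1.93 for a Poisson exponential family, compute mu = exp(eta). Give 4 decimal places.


Expectation parameter for Poisson exponential family:
mu = exp(eta).
eta = 1.93.
mu = exp(1.93) = 6.8895

6.8895


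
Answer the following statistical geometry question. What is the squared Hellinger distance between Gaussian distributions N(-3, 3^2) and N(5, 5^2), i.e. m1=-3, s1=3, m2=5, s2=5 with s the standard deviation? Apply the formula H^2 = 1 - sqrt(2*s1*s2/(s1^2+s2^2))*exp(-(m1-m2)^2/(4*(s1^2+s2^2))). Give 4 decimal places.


Squared Hellinger distance for Gaussians:
H^2 = 1 - sqrt(2*s1*s2/(s1^2+s2^2)) * exp(-(m1-m2)^2/(4*(s1^2+s2^2))).
s1^2 = 9, s2^2 = 25, s1^2+s2^2 = 34.
sqrt(2*3*5/(34)) = 0.939336.
(m1-m2)^2 = (-8)^2 = 64.
exp(-64/(4*34)) = exp(-0.470588) = 0.624635.
H^2 = 1 - 0.939336*0.624635 = 0.4133

0.4133


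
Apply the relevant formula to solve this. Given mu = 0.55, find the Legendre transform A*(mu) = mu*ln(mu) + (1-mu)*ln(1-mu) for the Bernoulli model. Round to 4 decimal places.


Legendre transform for Bernoulli:
A*(mu) = mu*log(mu) + (1-mu)*log(1-mu).
mu = 0.55, 1-mu = 0.45.
mu*log(mu) = 0.55*log(0.55) = -0.32881.
(1-mu)*log(1-mu) = 0.45*log(0.45) = -0.359328.
A* = -0.32881 + -0.359328 = -0.6881

-0.6881


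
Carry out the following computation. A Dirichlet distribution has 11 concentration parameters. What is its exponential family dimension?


Exponential family dimension calculation:
Dirichlet with 11 components has 11 natural parameters.

11


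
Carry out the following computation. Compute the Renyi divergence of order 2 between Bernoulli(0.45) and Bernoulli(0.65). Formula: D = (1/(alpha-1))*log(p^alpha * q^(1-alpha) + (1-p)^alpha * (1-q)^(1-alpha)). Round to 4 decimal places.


Renyi divergence of order alpha between Bernoulli distributions:
D = (1/(alpha-1))*log(p^alpha * q^(1-alpha) + (1-p)^alpha * (1-q)^(1-alpha)).
alpha = 2, p = 0.45, q = 0.65.
p^alpha * q^(1-alpha) = 0.45^2 * 0.65^-1 = 0.311538.
(1-p)^alpha * (1-q)^(1-alpha) = 0.55^2 * 0.35^-1 = 0.864286.
sum = 0.311538 + 0.864286 = 1.175824.
D = (1/1)*log(1.175824) = 0.1620

0.1620


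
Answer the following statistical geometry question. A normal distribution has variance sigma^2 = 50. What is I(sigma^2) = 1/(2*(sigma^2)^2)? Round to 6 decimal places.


Fisher information for variance: I(sigma^2) = 1/(2*sigma^4).
sigma^2 = 50, so sigma^4 = 2500.
I = 1/(2*2500) = 1/5000 = 0.000200

0.000200


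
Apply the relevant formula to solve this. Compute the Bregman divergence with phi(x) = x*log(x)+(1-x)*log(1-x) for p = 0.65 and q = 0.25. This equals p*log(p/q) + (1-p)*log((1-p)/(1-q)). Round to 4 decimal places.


Bregman divergence with negative entropy generator:
D = p*log(p/q) + (1-p)*log((1-p)/(1-q)).
p = 0.65, q = 0.25.
p*log(p/q) = 0.65*log(0.65/0.25) = 0.621082.
(1-p)*log((1-p)/(1-q)) = 0.35*log(0.35/0.75) = -0.266749.
D = 0.621082 + -0.266749 = 0.3543

0.3543


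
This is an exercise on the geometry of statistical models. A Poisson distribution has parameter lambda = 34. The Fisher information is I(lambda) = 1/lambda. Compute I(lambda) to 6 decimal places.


Fisher information for Poisson: I(lambda) = 1/lambda.
lambda = 34.
I(lambda) = 1/34 = 0.029412

0.029412


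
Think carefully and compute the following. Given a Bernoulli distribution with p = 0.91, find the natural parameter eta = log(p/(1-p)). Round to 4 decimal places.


Natural parameter for Bernoulli: eta = log(p/(1-p)).
p = 0.91, 1-p = 0.09.
p/(1-p) = 10.111111.
eta = log(10.111111) = 2.3136

2.3136


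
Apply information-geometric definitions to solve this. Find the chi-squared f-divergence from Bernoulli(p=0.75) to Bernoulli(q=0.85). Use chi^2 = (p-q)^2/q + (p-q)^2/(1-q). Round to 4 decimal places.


Chi-squared divergence between Bernoulli distributions:
chi^2 = (p-q)^2/q + (p-q)^2/(1-q).
p = 0.75, q = 0.85, p-q = -0.1.
(p-q)^2 = 0.01.
term1 = 0.01/0.85 = 0.011765.
term2 = 0.01/0.15 = 0.066667.
chi^2 = 0.011765 + 0.066667 = 0.0784

0.0784


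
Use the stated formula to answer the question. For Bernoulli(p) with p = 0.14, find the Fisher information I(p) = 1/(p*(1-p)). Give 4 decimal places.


For Bernoulli(p), Fisher information is I(p) = 1/(p*(1-p)).
p = 0.14, 1-p = 0.86.
p*(1-p) = 0.1204.
I(p) = 1/0.1204 = 8.3056

8.3056


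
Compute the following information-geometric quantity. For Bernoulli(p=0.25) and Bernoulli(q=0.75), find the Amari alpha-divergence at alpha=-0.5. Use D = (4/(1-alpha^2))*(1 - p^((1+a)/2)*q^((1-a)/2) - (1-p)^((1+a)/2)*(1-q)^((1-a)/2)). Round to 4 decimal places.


Amari alpha-divergence:
D = (4/(1-alpha^2))*(1 - p^((1+a)/2)*q^((1-a)/2) - (1-p)^((1+a)/2)*(1-q)^((1-a)/2)).
alpha = -0.5, p = 0.25, q = 0.75.
e1 = (1+alpha)/2 = 0.25, e2 = (1-alpha)/2 = 0.75.
t1 = p^e1 * q^e2 = 0.25^0.25 * 0.75^0.75 = 0.569877.
t2 = (1-p)^e1 * (1-q)^e2 = 0.75^0.25 * 0.25^0.75 = 0.329019.
4/(1-alpha^2) = 5.333333.
D = 5.333333*(1 - 0.569877 - 0.329019) = 0.5392

0.5392


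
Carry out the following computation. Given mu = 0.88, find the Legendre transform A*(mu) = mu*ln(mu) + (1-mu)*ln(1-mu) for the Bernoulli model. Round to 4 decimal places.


Legendre transform for Bernoulli:
A*(mu) = mu*log(mu) + (1-mu)*log(1-mu).
mu = 0.88, 1-mu = 0.12.
mu*log(mu) = 0.88*log(0.88) = -0.112493.
(1-mu)*log(1-mu) = 0.12*log(0.12) = -0.254432.
A* = -0.112493 + -0.254432 = -0.3669

-0.3669


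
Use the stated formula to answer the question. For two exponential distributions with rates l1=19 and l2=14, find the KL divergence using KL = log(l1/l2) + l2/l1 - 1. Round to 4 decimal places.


KL divergence for exponential family:
KL = log(l1/l2) + l2/l1 - 1.
log(19/14) = 0.305382.
14/19 = 0.736842.
KL = 0.305382 + 0.736842 - 1 = 0.0422

0.0422


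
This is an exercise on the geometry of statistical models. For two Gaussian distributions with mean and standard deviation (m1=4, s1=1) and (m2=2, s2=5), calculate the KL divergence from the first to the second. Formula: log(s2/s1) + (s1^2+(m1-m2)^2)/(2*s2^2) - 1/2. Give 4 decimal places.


KL divergence between normal distributions:
KL = log(s2/s1) + (s1^2 + (m1-m2)^2)/(2*s2^2) - 1/2.
log(5/1) = 1.609438.
(1^2 + (4-2)^2)/(2*5^2) = (1 + 4)/50 = 0.1.
KL = 1.609438 + 0.1 - 0.5 = 1.2094

1.2094


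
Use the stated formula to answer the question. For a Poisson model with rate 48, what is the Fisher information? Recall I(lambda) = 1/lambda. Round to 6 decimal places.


Fisher information for Poisson: I(lambda) = 1/lambda.
lambda = 48.
I(lambda) = 1/48 = 0.020833

0.020833


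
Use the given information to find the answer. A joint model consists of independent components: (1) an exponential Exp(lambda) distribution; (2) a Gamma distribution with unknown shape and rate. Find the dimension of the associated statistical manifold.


The dimension of a statistical manifold equals the number of free
(independent) real parameters of the model. For a product of independent
blocks the parameter counts add.
- exponential (lambda): 1.
- Gamma (shape, rate): 2.
Total = 1 + 2 = 3.
Dimension = 3

3


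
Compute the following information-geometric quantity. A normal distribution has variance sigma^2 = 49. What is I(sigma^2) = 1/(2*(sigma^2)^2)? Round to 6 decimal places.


Fisher information for variance: I(sigma^2) = 1/(2*sigma^4).
sigma^2 = 49, so sigma^4 = 2401.
I = 1/(2*2401) = 1/4802 = 0.000208

0.000208


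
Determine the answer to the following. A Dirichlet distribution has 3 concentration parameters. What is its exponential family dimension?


Exponential family dimension calculation:
Dirichlet with 3 components has 3 natural parameters.

3


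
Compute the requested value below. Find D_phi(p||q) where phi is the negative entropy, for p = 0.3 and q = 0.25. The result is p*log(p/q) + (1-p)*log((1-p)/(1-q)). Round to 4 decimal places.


Bregman divergence with negative entropy generator:
D = p*log(p/q) + (1-p)*log((1-p)/(1-q)).
p = 0.3, q = 0.25.
p*log(p/q) = 0.3*log(0.3/0.25) = 0.054696.
(1-p)*log((1-p)/(1-q)) = 0.7*log(0.7/0.75) = -0.048295.
D = 0.054696 + -0.048295 = 0.0064

0.0064


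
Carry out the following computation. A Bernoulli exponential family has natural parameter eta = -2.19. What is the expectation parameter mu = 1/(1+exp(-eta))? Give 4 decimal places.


Dual coordinate (expectation parameter) for Bernoulli:
mu = 1/(1+exp(-eta)).
eta = -2.19.
exp(-eta) = exp(2.19) = 8.935213.
mu = 1/(1+8.935213) = 0.1007

0.1007


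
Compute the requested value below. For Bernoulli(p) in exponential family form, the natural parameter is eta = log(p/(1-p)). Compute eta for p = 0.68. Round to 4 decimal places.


Natural parameter for Bernoulli: eta = log(p/(1-p)).
p = 0.68, 1-p = 0.32.
p/(1-p) = 2.125.
eta = log(2.125) = 0.7538

0.7538


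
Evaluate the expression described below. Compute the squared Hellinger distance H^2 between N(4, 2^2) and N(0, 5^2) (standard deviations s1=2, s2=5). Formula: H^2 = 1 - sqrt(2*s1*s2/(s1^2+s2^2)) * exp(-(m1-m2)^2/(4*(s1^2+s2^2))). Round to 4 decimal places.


Squared Hellinger distance for Gaussians:
H^2 = 1 - sqrt(2*s1*s2/(s1^2+s2^2)) * exp(-(m1-m2)^2/(4*(s1^2+s2^2))).
s1^2 = 4, s2^2 = 25, s1^2+s2^2 = 29.
sqrt(2*2*5/(29)) = 0.830455.
(m1-m2)^2 = (4)^2 = 16.
exp(-16/(4*29)) = exp(-0.137931) = 0.871159.
H^2 = 1 - 0.830455*0.871159 = 0.2765

0.2765


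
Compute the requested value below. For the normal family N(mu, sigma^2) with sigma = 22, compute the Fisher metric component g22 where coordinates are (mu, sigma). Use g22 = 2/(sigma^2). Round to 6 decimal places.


For the 2-parameter normal family, the Fisher metric has:
  g11 = 1/sigma^2, g22 = 2/sigma^2.
sigma = 22, sigma^2 = 484.
g22 = 0.004132

0.004132


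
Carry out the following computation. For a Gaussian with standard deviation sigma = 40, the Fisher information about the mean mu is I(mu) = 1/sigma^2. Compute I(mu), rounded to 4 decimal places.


The Fisher information for the mean of a normal distribution is I(mu) = 1/sigma^2.
sigma = 40, so sigma^2 = 1600.
I(mu) = 1/1600 = 0.0006

0.0006


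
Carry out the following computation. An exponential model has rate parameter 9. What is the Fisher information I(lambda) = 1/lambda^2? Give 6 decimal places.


Fisher information for exponential: I(lambda) = 1/lambda^2.
lambda = 9, lambda^2 = 81.
I = 1/81 = 0.012346

0.012346


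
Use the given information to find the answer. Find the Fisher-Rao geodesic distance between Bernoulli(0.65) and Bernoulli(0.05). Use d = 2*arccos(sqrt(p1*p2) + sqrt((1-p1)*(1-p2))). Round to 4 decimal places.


Geodesic distance on Bernoulli manifold:
d(p1,p2) = 2*arccos(sqrt(p1*p2) + sqrt((1-p1)*(1-p2))).
sqrt(p1*p2) = sqrt(0.65*0.05) = 0.180278.
sqrt((1-p1)*(1-p2)) = sqrt(0.35*0.95) = 0.576628.
arg = 0.180278 + 0.576628 = 0.756906.
d = 2*arccos(0.756906) = 1.4245

1.4245


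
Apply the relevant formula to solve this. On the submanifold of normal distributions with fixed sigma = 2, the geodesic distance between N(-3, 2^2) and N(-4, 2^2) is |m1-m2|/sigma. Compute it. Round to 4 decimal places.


On the fixed-variance normal subfamily, geodesic distance = |m1-m2|/sigma.
|-3 - -4| = 1.
sigma = 2.
d = 1/2 = 0.5000

0.5000


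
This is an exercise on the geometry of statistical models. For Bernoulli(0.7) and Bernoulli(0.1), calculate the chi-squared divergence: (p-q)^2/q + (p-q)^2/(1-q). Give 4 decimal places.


Chi-squared divergence between Bernoulli distributions:
chi^2 = (p-q)^2/q + (p-q)^2/(1-q).
p = 0.7, q = 0.1, p-q = 0.6.
(p-q)^2 = 0.36.
term1 = 0.36/0.1 = 3.6.
term2 = 0.36/0.9 = 0.4.
chi^2 = 3.6 + 0.4 = 4.0000

4.0000


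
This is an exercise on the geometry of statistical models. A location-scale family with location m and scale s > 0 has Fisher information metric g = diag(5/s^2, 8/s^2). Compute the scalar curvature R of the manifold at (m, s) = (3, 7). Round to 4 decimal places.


The metric has the form g = (A dm^2 + B ds^2)/s^2 with A = 5, B = 8.
Substitute u = sqrt(A/B)*m: g = B*(du^2 + ds^2)/s^2, i.e. B times the
Poincare upper half-plane metric, which has constant Gaussian curvature -1.
Scaling a 2D metric by a constant c divides the Gaussian curvature by c,
so K = -1/B = -1/(8) = -0.1250 everywhere (the point (m, s) = (3, 7) is irrelevant:
the curvature is constant).
Scalar curvature in dimension 2: R = 2K = -2/(8) = -0.2500.

-0.2500


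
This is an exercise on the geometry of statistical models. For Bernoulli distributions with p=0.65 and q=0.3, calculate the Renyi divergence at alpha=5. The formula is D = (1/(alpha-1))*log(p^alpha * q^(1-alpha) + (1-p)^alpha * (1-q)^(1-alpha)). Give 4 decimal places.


Renyi divergence of order alpha between Bernoulli distributions:
D = (1/(alpha-1))*log(p^alpha * q^(1-alpha) + (1-p)^alpha * (1-q)^(1-alpha)).
alpha = 5, p = 0.65, q = 0.3.
p^alpha * q^(1-alpha) = 0.65^5 * 0.3^-4 = 14.324576.
(1-p)^alpha * (1-q)^(1-alpha) = 0.35^5 * 0.7^-4 = 0.021875.
sum = 14.324576 + 0.021875 = 14.346451.
D = (1/4)*log(14.346451) = 0.6659

0.6659


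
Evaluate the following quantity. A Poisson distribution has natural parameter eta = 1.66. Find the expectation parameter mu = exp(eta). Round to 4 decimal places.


Expectation parameter for Poisson exponential family:
mu = exp(eta).
eta = 1.66.
mu = exp(1.66) = 5.2593

5.2593


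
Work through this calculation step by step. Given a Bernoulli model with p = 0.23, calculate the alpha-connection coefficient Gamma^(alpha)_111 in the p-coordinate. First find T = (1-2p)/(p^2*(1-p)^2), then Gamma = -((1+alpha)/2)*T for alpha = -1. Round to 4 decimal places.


Skewness (Amari-Chentsov) tensor: T = (1-2p)/(p^2*(1-p)^2).
p = 0.23, 1-2p = 0.54, p^2 = 0.0529, (1-p)^2 = 0.5929.
T = 0.54/(0.0529 * 0.5929) = 17.216967.
In the p-coordinate, Gamma^(alpha) = Gamma^(0) - (alpha/2)*T with Gamma^(0) = (1/2)*g'(p) = -T/2,
so Gamma^(alpha) = -((1+alpha)/2)*T.
alpha = -1, -(1+alpha)/2 = 0.0.
Gamma = 0.0 * 17.216967 = 0.0000

0.0000


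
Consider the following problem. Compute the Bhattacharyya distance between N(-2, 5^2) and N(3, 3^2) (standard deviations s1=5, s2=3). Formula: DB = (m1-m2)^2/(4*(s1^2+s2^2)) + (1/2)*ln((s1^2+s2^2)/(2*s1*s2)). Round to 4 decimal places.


Bhattacharyya distance between two Gaussians:
DB = (m1-m2)^2/(4*(s1^2+s2^2)) + (1/2)*ln((s1^2+s2^2)/(2*s1*s2)).
(m1-m2)^2 = (-5)^2 = 25.
s1^2+s2^2 = 25 + 9 = 34.
term1 = 25/136 = 0.183824.
term2 = 0.5*ln(34/30.0) = 0.062582.
DB = 0.183824 + 0.062582 = 0.2464

0.2464


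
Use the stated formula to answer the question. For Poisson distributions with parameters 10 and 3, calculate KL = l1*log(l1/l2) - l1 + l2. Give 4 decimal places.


KL divergence for Poisson:
KL = l1*log(l1/l2) - l1 + l2.
l1 = 10, l2 = 3.
log(10/3) = 1.203973.
l1*log(l1/l2) = 10 * 1.203973 = 12.039728.
KL = 12.039728 - 10 + 3 = 5.0397

5.0397


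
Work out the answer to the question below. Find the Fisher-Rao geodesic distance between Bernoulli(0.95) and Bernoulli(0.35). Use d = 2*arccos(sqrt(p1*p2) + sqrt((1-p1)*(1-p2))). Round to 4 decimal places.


Geodesic distance on Bernoulli manifold:
d(p1,p2) = 2*arccos(sqrt(p1*p2) + sqrt((1-p1)*(1-p2))).
sqrt(p1*p2) = sqrt(0.95*0.35) = 0.576628.
sqrt((1-p1)*(1-p2)) = sqrt(0.05*0.65) = 0.180278.
arg = 0.576628 + 0.180278 = 0.756906.
d = 2*arccos(0.756906) = 1.4245

1.4245


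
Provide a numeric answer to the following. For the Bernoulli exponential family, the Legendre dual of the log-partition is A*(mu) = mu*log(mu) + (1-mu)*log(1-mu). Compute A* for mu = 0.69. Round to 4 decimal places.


Legendre transform for Bernoulli:
A*(mu) = mu*log(mu) + (1-mu)*log(1-mu).
mu = 0.69, 1-mu = 0.31.
mu*log(mu) = 0.69*log(0.69) = -0.256034.
(1-mu)*log(1-mu) = 0.31*log(0.31) = -0.363067.
A* = -0.256034 + -0.363067 = -0.6191

-0.6191


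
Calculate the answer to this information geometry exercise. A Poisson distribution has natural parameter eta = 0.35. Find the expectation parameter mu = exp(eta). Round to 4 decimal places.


Expectation parameter for Poisson exponential family:
mu = exp(eta).
eta = 0.35.
mu = exp(0.35) = 1.4191

1.4191


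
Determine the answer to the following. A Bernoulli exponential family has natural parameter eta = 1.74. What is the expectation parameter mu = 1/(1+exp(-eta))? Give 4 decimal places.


Dual coordinate (expectation parameter) for Bernoulli:
mu = 1/(1+exp(-eta)).
eta = 1.74.
exp(-eta) = exp(-1.74) = 0.17552.
mu = 1/(1+0.17552) = 0.8507

0.8507


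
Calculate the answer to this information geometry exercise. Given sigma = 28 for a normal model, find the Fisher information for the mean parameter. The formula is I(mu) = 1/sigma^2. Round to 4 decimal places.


The Fisher information for the mean of a normal distribution is I(mu) = 1/sigma^2.
sigma = 28, so sigma^2 = 784.
I(mu) = 1/784 = 0.0013

0.0013


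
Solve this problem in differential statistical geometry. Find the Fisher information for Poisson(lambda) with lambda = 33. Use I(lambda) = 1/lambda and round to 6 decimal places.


Fisher information for Poisson: I(lambda) = 1/lambda.
lambda = 33.
I(lambda) = 1/33 = 0.030303

0.030303


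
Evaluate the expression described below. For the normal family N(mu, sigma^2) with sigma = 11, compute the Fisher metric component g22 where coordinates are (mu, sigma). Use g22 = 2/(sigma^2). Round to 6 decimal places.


For the 2-parameter normal family, the Fisher metric has:
  g11 = 1/sigma^2, g22 = 2/sigma^2.
sigma = 11, sigma^2 = 121.
g22 = 0.016529

0.016529


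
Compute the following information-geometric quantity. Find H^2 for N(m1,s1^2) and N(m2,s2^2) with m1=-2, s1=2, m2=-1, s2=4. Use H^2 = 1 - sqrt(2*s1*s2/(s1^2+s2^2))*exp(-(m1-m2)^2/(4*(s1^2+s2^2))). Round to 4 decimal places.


Squared Hellinger distance for Gaussians:
H^2 = 1 - sqrt(2*s1*s2/(s1^2+s2^2)) * exp(-(m1-m2)^2/(4*(s1^2+s2^2))).
s1^2 = 4, s2^2 = 16, s1^2+s2^2 = 20.
sqrt(2*2*4/(20)) = 0.894427.
(m1-m2)^2 = (-1)^2 = 1.
exp(-1/(4*20)) = exp(-0.0125) = 0.987578.
H^2 = 1 - 0.894427*0.987578 = 0.1167

0.1167


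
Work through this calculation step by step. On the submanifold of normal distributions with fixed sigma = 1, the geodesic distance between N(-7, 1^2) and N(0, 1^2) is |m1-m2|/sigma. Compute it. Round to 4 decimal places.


On the fixed-variance normal subfamily, geodesic distance = |m1-m2|/sigma.
|-7 - 0| = 7.
sigma = 1.
d = 7/1 = 7.0000

7.0000


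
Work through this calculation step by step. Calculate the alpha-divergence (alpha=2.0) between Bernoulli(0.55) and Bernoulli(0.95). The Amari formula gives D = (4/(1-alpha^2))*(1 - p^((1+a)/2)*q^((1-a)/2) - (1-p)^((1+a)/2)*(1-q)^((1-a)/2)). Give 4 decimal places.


Amari alpha-divergence:
D = (4/(1-alpha^2))*(1 - p^((1+a)/2)*q^((1-a)/2) - (1-p)^((1+a)/2)*(1-q)^((1-a)/2)).
alpha = 2.0, p = 0.55, q = 0.95.
e1 = (1+alpha)/2 = 1.5, e2 = (1-alpha)/2 = -0.5.
t1 = p^e1 * q^e2 = 0.55^1.5 * 0.95^-0.5 = 0.418487.
t2 = (1-p)^e1 * (1-q)^e2 = 0.45^1.5 * 0.05^-0.5 = 1.35.
4/(1-alpha^2) = -1.333333.
D = -1.333333*(1 - 0.418487 - 1.35) = 1.0246

1.0246


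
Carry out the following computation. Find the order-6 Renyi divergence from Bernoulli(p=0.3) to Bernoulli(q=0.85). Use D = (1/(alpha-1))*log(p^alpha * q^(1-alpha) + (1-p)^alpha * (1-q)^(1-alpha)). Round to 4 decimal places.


Renyi divergence of order alpha between Bernoulli distributions:
D = (1/(alpha-1))*log(p^alpha * q^(1-alpha) + (1-p)^alpha * (1-q)^(1-alpha)).
alpha = 6, p = 0.3, q = 0.85.
p^alpha * q^(1-alpha) = 0.3^6 * 0.85^-5 = 0.001643.
(1-p)^alpha * (1-q)^(1-alpha) = 0.7^6 * 0.15^-5 = 1549.287243.
sum = 0.001643 + 1549.287243 = 1549.288886.
D = (1/5)*log(1549.288886) = 1.4691

1.4691


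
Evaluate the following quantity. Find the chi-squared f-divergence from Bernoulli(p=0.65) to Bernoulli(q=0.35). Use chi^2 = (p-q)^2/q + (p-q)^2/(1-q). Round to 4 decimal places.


Chi-squared divergence between Bernoulli distributions:
chi^2 = (p-q)^2/q + (p-q)^2/(1-q).
p = 0.65, q = 0.35, p-q = 0.3.
(p-q)^2 = 0.09.
term1 = 0.09/0.35 = 0.257143.
term2 = 0.09/0.65 = 0.138462.
chi^2 = 0.257143 + 0.138462 = 0.3956

0.3956


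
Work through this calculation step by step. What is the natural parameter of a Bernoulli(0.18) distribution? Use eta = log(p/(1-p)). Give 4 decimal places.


Natural parameter for Bernoulli: eta = log(p/(1-p)).
p = 0.18, 1-p = 0.82.
p/(1-p) = 0.219512.
eta = log(0.219512) = -1.5163

-1.5163


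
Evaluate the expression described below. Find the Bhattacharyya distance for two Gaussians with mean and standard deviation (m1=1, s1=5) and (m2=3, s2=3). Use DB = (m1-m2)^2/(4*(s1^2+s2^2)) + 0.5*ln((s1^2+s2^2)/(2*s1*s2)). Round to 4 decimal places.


Bhattacharyya distance between two Gaussians:
DB = (m1-m2)^2/(4*(s1^2+s2^2)) + (1/2)*ln((s1^2+s2^2)/(2*s1*s2)).
(m1-m2)^2 = (-2)^2 = 4.
s1^2+s2^2 = 25 + 9 = 34.
term1 = 4/136 = 0.029412.
term2 = 0.5*ln(34/30.0) = 0.062582.
DB = 0.029412 + 0.062582 = 0.0920

0.0920


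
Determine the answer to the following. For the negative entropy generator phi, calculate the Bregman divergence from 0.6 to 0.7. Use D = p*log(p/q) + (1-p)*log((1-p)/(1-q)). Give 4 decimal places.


Bregman divergence with negative entropy generator:
D = p*log(p/q) + (1-p)*log((1-p)/(1-q)).
p = 0.6, q = 0.7.
p*log(p/q) = 0.6*log(0.6/0.7) = -0.09249.
(1-p)*log((1-p)/(1-q)) = 0.4*log(0.4/0.3) = 0.115073.
D = -0.09249 + 0.115073 = 0.0226

0.0226


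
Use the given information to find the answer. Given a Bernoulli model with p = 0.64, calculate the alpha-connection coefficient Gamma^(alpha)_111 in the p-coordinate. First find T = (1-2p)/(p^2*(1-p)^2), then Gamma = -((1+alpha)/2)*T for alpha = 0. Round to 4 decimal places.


Skewness (Amari-Chentsov) tensor: T = (1-2p)/(p^2*(1-p)^2).
p = 0.64, 1-2p = -0.28, p^2 = 0.4096, (1-p)^2 = 0.1296.
T = -0.28/(0.4096 * 0.1296) = -5.274643.
In the p-coordinate, Gamma^(alpha) = Gamma^(0) - (alpha/2)*T with Gamma^(0) = (1/2)*g'(p) = -T/2,
so Gamma^(alpha) = -((1+alpha)/2)*T.
alpha = 0, -(1+alpha)/2 = -0.5.
Gamma = -0.5 * -5.274643 = 2.6373

2.6373


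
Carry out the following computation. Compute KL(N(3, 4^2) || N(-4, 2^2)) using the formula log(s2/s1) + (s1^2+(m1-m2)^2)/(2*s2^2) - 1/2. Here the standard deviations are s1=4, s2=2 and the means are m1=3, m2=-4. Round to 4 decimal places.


KL divergence between normal distributions:
KL = log(s2/s1) + (s1^2 + (m1-m2)^2)/(2*s2^2) - 1/2.
log(2/4) = -0.693147.
(4^2 + (3--4)^2)/(2*2^2) = (16 + 49)/8 = 8.125.
KL = -0.693147 + 8.125 - 0.5 = 6.9319

6.9319


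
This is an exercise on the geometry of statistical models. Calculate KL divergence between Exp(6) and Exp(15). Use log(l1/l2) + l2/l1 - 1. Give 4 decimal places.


KL divergence for exponential family:
KL = log(l1/l2) + l2/l1 - 1.
log(6/15) = -0.916291.
15/6 = 2.5.
KL = -0.916291 + 2.5 - 1 = 0.5837

0.5837


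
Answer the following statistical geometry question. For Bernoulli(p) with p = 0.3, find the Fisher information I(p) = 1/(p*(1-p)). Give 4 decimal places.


For Bernoulli(p), Fisher information is I(p) = 1/(p*(1-p)).
p = 0.3, 1-p = 0.7.
p*(1-p) = 0.21.
I(p) = 1/0.21 = 4.7619

4.7619


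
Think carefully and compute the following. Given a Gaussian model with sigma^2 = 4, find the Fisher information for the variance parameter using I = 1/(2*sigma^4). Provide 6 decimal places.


Fisher information for variance: I(sigma^2) = 1/(2*sigma^4).
sigma^2 = 4, so sigma^4 = 16.
I = 1/(2*16) = 1/32 = 0.031250

0.031250


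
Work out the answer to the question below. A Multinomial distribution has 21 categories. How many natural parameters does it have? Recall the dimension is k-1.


Exponential family dimension calculation:
For Multinomial with k=21 categories, dim = k-1 = 20.

20


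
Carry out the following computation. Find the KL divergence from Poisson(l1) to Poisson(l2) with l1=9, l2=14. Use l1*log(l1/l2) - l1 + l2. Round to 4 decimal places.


KL divergence for Poisson:
KL = l1*log(l1/l2) - l1 + l2.
l1 = 9, l2 = 14.
log(9/14) = -0.441833.
l1*log(l1/l2) = 9 * -0.441833 = -3.976495.
KL = -3.976495 - 9 + 14 = 1.0235

1.0235


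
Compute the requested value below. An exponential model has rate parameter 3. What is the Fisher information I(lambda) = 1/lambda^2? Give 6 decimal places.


Fisher information for exponential: I(lambda) = 1/lambda^2.
lambda = 3, lambda^2 = 9.
I = 1/9 = 0.111111

0.111111


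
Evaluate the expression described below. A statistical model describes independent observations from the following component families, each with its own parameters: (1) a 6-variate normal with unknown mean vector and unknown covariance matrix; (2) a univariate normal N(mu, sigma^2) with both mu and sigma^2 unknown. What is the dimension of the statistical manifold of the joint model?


The dimension of a statistical manifold equals the number of free
(independent) real parameters of the model. For a product of independent
blocks the parameter counts add.
- 6-variate normal: 6 (mean) + 6*7/2 = 21 (symmetric covariance) = 27.
- normal (mu, sigma^2): 2.
Total = 27 + 2 = 29.
Dimension = 29

29


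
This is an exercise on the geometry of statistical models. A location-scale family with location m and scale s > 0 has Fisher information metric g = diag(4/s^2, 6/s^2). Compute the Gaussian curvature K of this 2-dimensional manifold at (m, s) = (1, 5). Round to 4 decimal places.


The metric has the form g = (A dm^2 + B ds^2)/s^2 with A = 4, B = 6.
Substitute u = sqrt(A/B)*m: g = B*(du^2 + ds^2)/s^2, i.e. B times the
Poincare upper half-plane metric, which has constant Gaussian curvature -1.
Scaling a 2D metric by a constant c divides the Gaussian curvature by c,
so K = -1/B = -1/(6) = -0.1667 everywhere (the point (m, s) = (1, 5) is irrelevant:
the curvature is constant).
The requested Gaussian curvature is K = -0.1667.

-0.1667


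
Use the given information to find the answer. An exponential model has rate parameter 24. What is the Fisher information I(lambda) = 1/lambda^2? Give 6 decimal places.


Fisher information for exponential: I(lambda) = 1/lambda^2.
lambda = 24, lambda^2 = 576.
I = 1/576 = 0.001736

0.001736


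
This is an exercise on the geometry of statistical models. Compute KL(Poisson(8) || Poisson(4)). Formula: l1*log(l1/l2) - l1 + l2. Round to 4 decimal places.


KL divergence for Poisson:
KL = l1*log(l1/l2) - l1 + l2.
l1 = 8, l2 = 4.
log(8/4) = 0.693147.
l1*log(l1/l2) = 8 * 0.693147 = 5.545177.
KL = 5.545177 - 8 + 4 = 1.5452

1.5452


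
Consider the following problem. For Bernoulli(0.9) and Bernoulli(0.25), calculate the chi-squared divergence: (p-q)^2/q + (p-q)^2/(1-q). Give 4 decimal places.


Chi-squared divergence between Bernoulli distributions:
chi^2 = (p-q)^2/q + (p-q)^2/(1-q).
p = 0.9, q = 0.25, p-q = 0.65.
(p-q)^2 = 0.4225.
term1 = 0.4225/0.25 = 1.69.
term2 = 0.4225/0.75 = 0.563333.
chi^2 = 1.69 + 0.563333 = 2.2533

2.2533


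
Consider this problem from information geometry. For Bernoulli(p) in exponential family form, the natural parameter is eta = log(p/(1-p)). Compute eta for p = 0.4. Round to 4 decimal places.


Natural parameter for Bernoulli: eta = log(p/(1-p)).
p = 0.4, 1-p = 0.6.
p/(1-p) = 0.666667.
eta = log(0.666667) = -0.4055

-0.4055


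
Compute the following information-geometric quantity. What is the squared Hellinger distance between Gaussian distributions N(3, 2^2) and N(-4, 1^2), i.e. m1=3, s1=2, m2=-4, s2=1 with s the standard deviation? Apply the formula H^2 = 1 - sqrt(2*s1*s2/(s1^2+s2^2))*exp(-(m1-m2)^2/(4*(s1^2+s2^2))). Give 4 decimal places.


Squared Hellinger distance for Gaussians:
H^2 = 1 - sqrt(2*s1*s2/(s1^2+s2^2)) * exp(-(m1-m2)^2/(4*(s1^2+s2^2))).
s1^2 = 4, s2^2 = 1, s1^2+s2^2 = 5.
sqrt(2*2*1/(5)) = 0.894427.
(m1-m2)^2 = (7)^2 = 49.
exp(-49/(4*5)) = exp(-2.45) = 0.086294.
H^2 = 1 - 0.894427*0.086294 = 0.9228

0.9228


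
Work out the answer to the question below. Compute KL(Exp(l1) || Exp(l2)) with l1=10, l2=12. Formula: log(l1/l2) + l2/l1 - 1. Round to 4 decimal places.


KL divergence for exponential family:
KL = log(l1/l2) + l2/l1 - 1.
log(10/12) = -0.182322.
12/10 = 1.2.
KL = -0.182322 + 1.2 - 1 = 0.0177

0.0177


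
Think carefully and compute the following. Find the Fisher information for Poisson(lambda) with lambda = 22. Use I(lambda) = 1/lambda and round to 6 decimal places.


Fisher information for Poisson: I(lambda) = 1/lambda.
lambda = 22.
I(lambda) = 1/22 = 0.045455

0.045455


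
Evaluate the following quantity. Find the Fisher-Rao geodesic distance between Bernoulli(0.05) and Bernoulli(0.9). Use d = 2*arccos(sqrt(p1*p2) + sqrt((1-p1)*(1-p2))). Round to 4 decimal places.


Geodesic distance on Bernoulli manifold:
d(p1,p2) = 2*arccos(sqrt(p1*p2) + sqrt((1-p1)*(1-p2))).
sqrt(p1*p2) = sqrt(0.05*0.9) = 0.212132.
sqrt((1-p1)*(1-p2)) = sqrt(0.95*0.1) = 0.308221.
arg = 0.212132 + 0.308221 = 0.520353.
d = 2*arccos(0.520353) = 2.0471

2.0471


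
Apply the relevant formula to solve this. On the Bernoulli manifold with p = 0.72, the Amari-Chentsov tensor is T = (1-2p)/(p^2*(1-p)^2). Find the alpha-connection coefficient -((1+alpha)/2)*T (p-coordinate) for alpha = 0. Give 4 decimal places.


Skewness (Amari-Chentsov) tensor: T = (1-2p)/(p^2*(1-p)^2).
p = 0.72, 1-2p = -0.44, p^2 = 0.5184, (1-p)^2 = 0.0784.
T = -0.44/(0.5184 * 0.0784) = -10.82609.
In the p-coordinate, Gamma^(alpha) = Gamma^(0) - (alpha/2)*T with Gamma^(0) = (1/2)*g'(p) = -T/2,
so Gamma^(alpha) = -((1+alpha)/2)*T.
alpha = 0, -(1+alpha)/2 = -0.5.
Gamma = -0.5 * -10.82609 = 5.4130

5.4130


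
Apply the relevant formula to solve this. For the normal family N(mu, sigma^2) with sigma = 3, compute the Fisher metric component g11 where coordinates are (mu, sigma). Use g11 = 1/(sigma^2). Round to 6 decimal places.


For the 2-parameter normal family, the Fisher metric has:
  g11 = 1/sigma^2, g22 = 2/sigma^2.
sigma = 3, sigma^2 = 9.
g11 = 0.111111

0.111111


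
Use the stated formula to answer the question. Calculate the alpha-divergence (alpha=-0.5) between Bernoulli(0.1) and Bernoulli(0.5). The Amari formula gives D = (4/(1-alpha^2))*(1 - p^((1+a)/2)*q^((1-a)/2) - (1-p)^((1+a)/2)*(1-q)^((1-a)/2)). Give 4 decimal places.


Amari alpha-divergence:
D = (4/(1-alpha^2))*(1 - p^((1+a)/2)*q^((1-a)/2) - (1-p)^((1+a)/2)*(1-q)^((1-a)/2)).
alpha = -0.5, p = 0.1, q = 0.5.
e1 = (1+alpha)/2 = 0.25, e2 = (1-alpha)/2 = 0.75.
t1 = p^e1 * q^e2 = 0.1^0.25 * 0.5^0.75 = 0.33437.
t2 = (1-p)^e1 * (1-q)^e2 = 0.9^0.25 * 0.5^0.75 = 0.579146.
4/(1-alpha^2) = 5.333333.
D = 5.333333*(1 - 0.33437 - 0.579146) = 0.4612

0.4612


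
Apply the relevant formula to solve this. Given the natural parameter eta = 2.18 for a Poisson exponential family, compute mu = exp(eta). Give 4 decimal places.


Expectation parameter for Poisson exponential family:
mu = exp(eta).
eta = 2.18.
mu = exp(2.18) = 8.8463

8.8463


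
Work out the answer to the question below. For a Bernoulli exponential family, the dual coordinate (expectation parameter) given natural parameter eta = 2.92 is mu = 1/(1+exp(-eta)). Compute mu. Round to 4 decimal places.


Dual coordinate (expectation parameter) for Bernoulli:
mu = 1/(1+exp(-eta)).
eta = 2.92.
exp(-eta) = exp(-2.92) = 0.053934.
mu = 1/(1+0.053934) = 0.9488

0.9488


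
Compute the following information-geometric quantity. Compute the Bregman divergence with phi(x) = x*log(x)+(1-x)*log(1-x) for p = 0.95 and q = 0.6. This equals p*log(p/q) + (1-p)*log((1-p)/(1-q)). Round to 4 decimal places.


Bregman divergence with negative entropy generator:
D = p*log(p/q) + (1-p)*log((1-p)/(1-q)).
p = 0.95, q = 0.6.
p*log(p/q) = 0.95*log(0.95/0.6) = 0.436556.
(1-p)*log((1-p)/(1-q)) = 0.05*log(0.05/0.4) = -0.103972.
D = 0.436556 + -0.103972 = 0.3326

0.3326


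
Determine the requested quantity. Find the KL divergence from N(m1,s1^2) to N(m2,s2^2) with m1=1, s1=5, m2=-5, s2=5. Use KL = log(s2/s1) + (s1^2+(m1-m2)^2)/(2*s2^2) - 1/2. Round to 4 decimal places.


KL divergence between normal distributions:
KL = log(s2/s1) + (s1^2 + (m1-m2)^2)/(2*s2^2) - 1/2.
log(5/5) = 0.0.
(5^2 + (1--5)^2)/(2*5^2) = (25 + 36)/50 = 1.22.
KL = 0.0 + 1.22 - 0.5 = 0.7200

0.7200


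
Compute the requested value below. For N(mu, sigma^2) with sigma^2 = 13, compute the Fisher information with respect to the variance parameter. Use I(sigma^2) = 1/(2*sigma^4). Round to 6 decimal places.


Fisher information for variance: I(sigma^2) = 1/(2*sigma^4).
sigma^2 = 13, so sigma^4 = 169.
I = 1/(2*169) = 1/338 = 0.002959

0.002959


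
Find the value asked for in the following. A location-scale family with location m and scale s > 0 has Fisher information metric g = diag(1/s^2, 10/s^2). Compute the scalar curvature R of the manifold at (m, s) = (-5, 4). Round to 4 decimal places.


The metric has the form g = (A dm^2 + B ds^2)/s^2 with A = 1, B = 10.
Substitute u = sqrt(A/B)*m: g = B*(du^2 + ds^2)/s^2, i.e. B times the
Poincare upper half-plane metric, which has constant Gaussian curvature -1.
Scaling a 2D metric by a constant c divides the Gaussian curvature by c,
so K = -1/B = -1/(10) = -0.1000 everywhere (the point (m, s) = (-5, 4) is irrelevant:
the curvature is constant).
Scalar curvature in dimension 2: R = 2K = -2/(10) = -0.2000.

-0.2000


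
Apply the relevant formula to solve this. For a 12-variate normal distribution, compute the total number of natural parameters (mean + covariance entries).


Exponential family dimension calculation:
For 12-dim MVN: mean has 12 params, covariance has 12*13/2 = 78 unique entries.
Total dim = 12 + 78 = 90.

90


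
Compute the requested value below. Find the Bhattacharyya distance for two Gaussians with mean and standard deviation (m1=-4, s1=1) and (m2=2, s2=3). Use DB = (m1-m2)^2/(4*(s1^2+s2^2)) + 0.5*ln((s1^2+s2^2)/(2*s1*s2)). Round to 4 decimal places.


Bhattacharyya distance between two Gaussians:
DB = (m1-m2)^2/(4*(s1^2+s2^2)) + (1/2)*ln((s1^2+s2^2)/(2*s1*s2)).
(m1-m2)^2 = (-6)^2 = 36.
s1^2+s2^2 = 1 + 9 = 10.
term1 = 36/40 = 0.9.
term2 = 0.5*ln(10/6.0) = 0.255413.
DB = 0.9 + 0.255413 = 1.1554

1.1554


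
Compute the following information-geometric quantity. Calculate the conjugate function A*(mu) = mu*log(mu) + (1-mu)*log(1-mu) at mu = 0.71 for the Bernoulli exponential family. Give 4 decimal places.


Legendre transform for Bernoulli:
A*(mu) = mu*log(mu) + (1-mu)*log(1-mu).
mu = 0.71, 1-mu = 0.29.
mu*log(mu) = 0.71*log(0.71) = -0.243168.
(1-mu)*log(1-mu) = 0.29*log(0.29) = -0.358984.
A* = -0.243168 + -0.358984 = -0.6022

-0.6022


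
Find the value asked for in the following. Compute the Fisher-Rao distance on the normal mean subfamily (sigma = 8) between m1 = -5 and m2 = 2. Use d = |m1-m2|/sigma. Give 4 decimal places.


On the fixed-variance normal subfamily, geodesic distance = |m1-m2|/sigma.
|-5 - 2| = 7.
sigma = 8.
d = 7/8 = 0.8750

0.8750


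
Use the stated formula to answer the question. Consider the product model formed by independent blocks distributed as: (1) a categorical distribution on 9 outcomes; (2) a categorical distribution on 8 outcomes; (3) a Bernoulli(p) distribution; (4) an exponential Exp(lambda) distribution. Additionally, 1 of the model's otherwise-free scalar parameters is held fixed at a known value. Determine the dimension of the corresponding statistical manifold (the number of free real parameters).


The dimension of a statistical manifold equals the number of free
(independent) real parameters of the model. For a product of independent
blocks the parameter counts add.
- categorical on 9 outcomes (probabilities sum to 1): 9-1 = 8.
- categorical on 8 outcomes (probabilities sum to 1): 8-1 = 7.
- Bernoulli (p): 1.
- exponential (lambda): 1.
Total = 8 + 7 + 1 + 1 = 17.
1 parameter(s) fixed at known values: 17 - 1 = 16.
Dimension = 16

16


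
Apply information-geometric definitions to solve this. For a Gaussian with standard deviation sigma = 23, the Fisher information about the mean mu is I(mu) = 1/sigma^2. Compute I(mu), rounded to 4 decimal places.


The Fisher information for the mean of a normal distribution is I(mu) = 1/sigma^2.
sigma = 23, so sigma^2 = 529.
I(mu) = 1/529 = 0.0019

0.0019


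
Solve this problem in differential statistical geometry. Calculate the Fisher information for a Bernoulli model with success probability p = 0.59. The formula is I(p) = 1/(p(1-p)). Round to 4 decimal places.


For Bernoulli(p), Fisher information is I(p) = 1/(p*(1-p)).
p = 0.59, 1-p = 0.41.
p*(1-p) = 0.2419.
I(p) = 1/0.2419 = 4.1339

4.1339


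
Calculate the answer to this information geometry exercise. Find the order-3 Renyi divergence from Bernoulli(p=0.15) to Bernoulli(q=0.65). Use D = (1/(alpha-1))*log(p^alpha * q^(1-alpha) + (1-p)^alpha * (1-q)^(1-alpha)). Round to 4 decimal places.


Renyi divergence of order alpha between Bernoulli distributions:
D = (1/(alpha-1))*log(p^alpha * q^(1-alpha) + (1-p)^alpha * (1-q)^(1-alpha)).
alpha = 3, p = 0.15, q = 0.65.
p^alpha * q^(1-alpha) = 0.15^3 * 0.65^-2 = 0.007988.
(1-p)^alpha * (1-q)^(1-alpha) = 0.85^3 * 0.35^-2 = 5.013265.
sum = 0.007988 + 5.013265 = 5.021253.
D = (1/2)*log(5.021253) = 0.8068

0.8068


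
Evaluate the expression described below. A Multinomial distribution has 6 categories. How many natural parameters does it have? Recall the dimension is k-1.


Exponential family dimension calculation:
For Multinomial with k=6 categories, dim = k-1 = 5.

5


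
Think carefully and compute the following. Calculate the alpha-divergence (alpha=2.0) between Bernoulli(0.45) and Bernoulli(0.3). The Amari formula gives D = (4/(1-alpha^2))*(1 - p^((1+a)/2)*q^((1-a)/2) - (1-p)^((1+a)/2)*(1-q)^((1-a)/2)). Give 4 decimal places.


Amari alpha-divergence:
D = (4/(1-alpha^2))*(1 - p^((1+a)/2)*q^((1-a)/2) - (1-p)^((1+a)/2)*(1-q)^((1-a)/2)).
alpha = 2.0, p = 0.45, q = 0.3.
e1 = (1+alpha)/2 = 1.5, e2 = (1-alpha)/2 = -0.5.
t1 = p^e1 * q^e2 = 0.45^1.5 * 0.3^-0.5 = 0.551135.
t2 = (1-p)^e1 * (1-q)^e2 = 0.55^1.5 * 0.7^-0.5 = 0.487523.
4/(1-alpha^2) = -1.333333.
D = -1.333333*(1 - 0.551135 - 0.487523) = 0.0515

0.0515


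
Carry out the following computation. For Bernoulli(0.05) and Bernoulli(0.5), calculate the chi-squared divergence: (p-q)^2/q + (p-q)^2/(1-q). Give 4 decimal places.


Chi-squared divergence between Bernoulli distributions:
chi^2 = (p-q)^2/q + (p-q)^2/(1-q).
p = 0.05, q = 0.5, p-q = -0.45.
(p-q)^2 = 0.2025.
term1 = 0.2025/0.5 = 0.405.
term2 = 0.2025/0.5 = 0.405.
chi^2 = 0.405 + 0.405 = 0.8100

0.8100


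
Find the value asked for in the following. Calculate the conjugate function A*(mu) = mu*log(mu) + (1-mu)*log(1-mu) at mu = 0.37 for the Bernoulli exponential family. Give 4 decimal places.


Legendre transform for Bernoulli:
A*(mu) = mu*log(mu) + (1-mu)*log(1-mu).
mu = 0.37, 1-mu = 0.63.
mu*log(mu) = 0.37*log(0.37) = -0.367873.
(1-mu)*log(1-mu) = 0.63*log(0.63) = -0.291082.
A* = -0.367873 + -0.291082 = -0.6590

-0.6590


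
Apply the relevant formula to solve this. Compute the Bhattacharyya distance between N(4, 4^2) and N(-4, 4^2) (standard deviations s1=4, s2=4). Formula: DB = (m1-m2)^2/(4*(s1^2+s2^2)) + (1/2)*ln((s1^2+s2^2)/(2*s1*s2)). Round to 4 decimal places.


Bhattacharyya distance between two Gaussians:
DB = (m1-m2)^2/(4*(s1^2+s2^2)) + (1/2)*ln((s1^2+s2^2)/(2*s1*s2)).
(m1-m2)^2 = (8)^2 = 64.
s1^2+s2^2 = 16 + 16 = 32.
term1 = 64/128 = 0.5.
term2 = 0.5*ln(32/32.0) = 0.0.
DB = 0.5 + 0.0 = 0.5000

0.5000


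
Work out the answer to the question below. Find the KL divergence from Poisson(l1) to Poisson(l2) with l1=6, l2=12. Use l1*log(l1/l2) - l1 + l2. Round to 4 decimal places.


KL divergence for Poisson:
KL = l1*log(l1/l2) - l1 + l2.
l1 = 6, l2 = 12.
log(6/12) = -0.693147.
l1*log(l1/l2) = 6 * -0.693147 = -4.158883.
KL = -4.158883 - 6 + 12 = 1.8411

1.8411


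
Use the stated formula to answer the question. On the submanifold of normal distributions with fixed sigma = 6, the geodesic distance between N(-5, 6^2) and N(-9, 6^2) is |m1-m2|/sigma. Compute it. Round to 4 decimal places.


On the fixed-variance normal subfamily, geodesic distance = |m1-m2|/sigma.
|-5 - -9| = 4.
sigma = 6.
d = 4/6 = 0.6667

0.6667


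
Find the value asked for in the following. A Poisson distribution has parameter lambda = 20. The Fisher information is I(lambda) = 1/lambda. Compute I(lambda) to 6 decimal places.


Fisher information for Poisson: I(lambda) = 1/lambda.
lambda = 20.
I(lambda) = 1/20 = 0.050000

0.050000
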